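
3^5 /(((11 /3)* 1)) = 66.27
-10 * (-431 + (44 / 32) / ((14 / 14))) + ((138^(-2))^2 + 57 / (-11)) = 17118844458599 / 3989413296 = 4291.07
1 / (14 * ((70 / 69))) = 69 / 980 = 0.07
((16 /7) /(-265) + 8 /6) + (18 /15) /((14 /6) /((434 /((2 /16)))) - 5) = 44903444 /41398035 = 1.08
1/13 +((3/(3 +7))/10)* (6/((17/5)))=287/2210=0.13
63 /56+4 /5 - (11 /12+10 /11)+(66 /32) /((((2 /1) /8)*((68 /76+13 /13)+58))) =88997 /375540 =0.24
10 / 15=2 / 3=0.67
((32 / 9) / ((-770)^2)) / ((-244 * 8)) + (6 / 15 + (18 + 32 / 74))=226809863243 / 12043577700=18.83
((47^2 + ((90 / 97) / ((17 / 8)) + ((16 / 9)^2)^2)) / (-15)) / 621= -4802432077 / 20155962807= -0.24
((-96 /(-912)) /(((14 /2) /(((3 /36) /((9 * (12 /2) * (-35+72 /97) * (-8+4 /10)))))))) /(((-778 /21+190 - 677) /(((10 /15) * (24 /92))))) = -97 /3279285144126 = -0.00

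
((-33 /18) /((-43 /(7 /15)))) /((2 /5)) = 77 /1548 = 0.05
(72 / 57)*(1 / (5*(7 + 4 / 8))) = 16 / 475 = 0.03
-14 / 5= -2.80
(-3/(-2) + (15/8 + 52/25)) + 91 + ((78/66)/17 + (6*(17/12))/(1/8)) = 6153217/37400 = 164.52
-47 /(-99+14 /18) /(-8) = -423 /7072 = -0.06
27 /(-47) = -27 /47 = -0.57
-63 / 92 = -0.68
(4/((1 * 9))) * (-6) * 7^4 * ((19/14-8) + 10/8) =103586/3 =34528.67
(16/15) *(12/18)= 0.71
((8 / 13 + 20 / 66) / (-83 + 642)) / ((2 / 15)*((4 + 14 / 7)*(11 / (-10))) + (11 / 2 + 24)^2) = 0.00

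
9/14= 0.64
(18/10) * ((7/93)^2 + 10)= 86539/4805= 18.01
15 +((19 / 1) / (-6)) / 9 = 791 / 54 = 14.65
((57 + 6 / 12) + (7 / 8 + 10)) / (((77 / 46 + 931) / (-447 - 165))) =-213877 / 4767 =-44.87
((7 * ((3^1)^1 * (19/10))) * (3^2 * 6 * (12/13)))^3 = 2160497249136576/274625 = 7867081471.59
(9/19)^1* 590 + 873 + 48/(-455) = 9962223/8645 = 1152.37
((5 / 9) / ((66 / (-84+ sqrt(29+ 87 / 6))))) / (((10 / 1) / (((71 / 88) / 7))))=-71 / 8712+ 71*sqrt(174) / 1463616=-0.01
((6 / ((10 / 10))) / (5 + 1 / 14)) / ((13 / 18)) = 1512 / 923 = 1.64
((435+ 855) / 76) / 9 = 215 / 114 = 1.89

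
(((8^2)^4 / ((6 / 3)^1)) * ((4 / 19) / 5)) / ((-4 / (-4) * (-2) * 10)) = -8388608 / 475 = -17660.23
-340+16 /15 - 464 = -12044 /15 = -802.93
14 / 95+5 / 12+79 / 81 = 1.54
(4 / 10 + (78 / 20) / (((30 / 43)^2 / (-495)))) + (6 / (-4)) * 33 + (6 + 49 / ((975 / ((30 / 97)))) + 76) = -991950381 / 252200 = -3933.19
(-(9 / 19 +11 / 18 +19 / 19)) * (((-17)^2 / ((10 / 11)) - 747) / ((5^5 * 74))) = 3059483 / 790875000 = 0.00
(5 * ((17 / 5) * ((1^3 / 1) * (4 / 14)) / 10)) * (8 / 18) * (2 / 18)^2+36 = 918608 / 25515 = 36.00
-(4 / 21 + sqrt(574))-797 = -821.15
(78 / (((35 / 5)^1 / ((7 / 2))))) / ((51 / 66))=858 / 17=50.47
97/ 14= 6.93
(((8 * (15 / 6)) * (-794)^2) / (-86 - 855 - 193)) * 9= -6304360 / 63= -100069.21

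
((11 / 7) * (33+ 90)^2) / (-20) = -166419 / 140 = -1188.71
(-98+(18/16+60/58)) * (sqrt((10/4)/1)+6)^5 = -594274845/464 - 656933075 * sqrt(10)/1856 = -2400056.12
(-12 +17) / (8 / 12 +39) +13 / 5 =1622 / 595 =2.73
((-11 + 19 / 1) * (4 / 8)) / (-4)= -1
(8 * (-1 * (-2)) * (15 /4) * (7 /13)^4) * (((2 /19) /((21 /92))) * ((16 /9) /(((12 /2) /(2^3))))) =80783360 /14651793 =5.51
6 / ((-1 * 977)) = -6 / 977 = -0.01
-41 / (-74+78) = -41 / 4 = -10.25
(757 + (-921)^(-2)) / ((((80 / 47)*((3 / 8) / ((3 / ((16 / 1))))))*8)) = 15089783293 / 542874240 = 27.80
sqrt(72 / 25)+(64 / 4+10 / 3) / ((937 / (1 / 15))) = 58 / 42165+6 * sqrt(2) / 5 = 1.70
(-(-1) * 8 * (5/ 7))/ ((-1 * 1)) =-40/ 7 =-5.71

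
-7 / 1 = -7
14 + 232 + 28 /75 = 18478 /75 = 246.37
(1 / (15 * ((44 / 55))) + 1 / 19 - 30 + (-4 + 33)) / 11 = -197 / 2508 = -0.08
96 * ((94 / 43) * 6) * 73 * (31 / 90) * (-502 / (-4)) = 854291552 / 215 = 3973449.08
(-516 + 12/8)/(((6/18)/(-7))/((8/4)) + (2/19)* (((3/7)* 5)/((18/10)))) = -45619/9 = -5068.78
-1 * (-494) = 494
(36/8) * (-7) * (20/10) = -63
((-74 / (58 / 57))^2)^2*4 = 79134581560644 / 707281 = 111885631.82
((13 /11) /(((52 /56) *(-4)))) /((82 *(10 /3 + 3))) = -21 /34276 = -0.00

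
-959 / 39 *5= -4795 / 39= -122.95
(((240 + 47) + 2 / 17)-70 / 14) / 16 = 1199 / 68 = 17.63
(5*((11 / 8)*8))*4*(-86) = -18920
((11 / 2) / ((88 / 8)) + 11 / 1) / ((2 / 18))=207 / 2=103.50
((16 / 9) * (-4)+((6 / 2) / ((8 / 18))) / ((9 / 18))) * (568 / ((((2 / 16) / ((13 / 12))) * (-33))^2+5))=22078160 / 118629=186.11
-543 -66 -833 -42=-1484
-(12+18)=-30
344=344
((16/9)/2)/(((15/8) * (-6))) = -32/405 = -0.08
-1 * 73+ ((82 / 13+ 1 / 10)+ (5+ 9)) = -6837 / 130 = -52.59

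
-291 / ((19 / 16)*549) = -1552 / 3477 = -0.45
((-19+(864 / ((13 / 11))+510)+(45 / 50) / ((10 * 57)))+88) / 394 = 32358939 / 9731800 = 3.33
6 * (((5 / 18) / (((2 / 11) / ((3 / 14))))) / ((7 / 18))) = 495 / 98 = 5.05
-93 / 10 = -9.30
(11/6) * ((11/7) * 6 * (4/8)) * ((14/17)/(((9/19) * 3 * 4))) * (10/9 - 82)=-418418/4131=-101.29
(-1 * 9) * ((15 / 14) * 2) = -135 / 7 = -19.29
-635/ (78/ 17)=-10795/ 78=-138.40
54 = 54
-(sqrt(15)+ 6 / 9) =-sqrt(15) - 2 / 3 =-4.54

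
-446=-446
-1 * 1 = -1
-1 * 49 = -49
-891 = -891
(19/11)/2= 19/22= 0.86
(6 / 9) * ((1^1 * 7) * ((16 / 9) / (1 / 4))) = 896 / 27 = 33.19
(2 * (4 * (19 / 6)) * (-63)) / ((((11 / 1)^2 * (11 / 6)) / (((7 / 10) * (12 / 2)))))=-201096 / 6655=-30.22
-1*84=-84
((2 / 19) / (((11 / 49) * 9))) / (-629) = -98 / 1183149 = -0.00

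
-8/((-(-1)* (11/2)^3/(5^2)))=-1600/1331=-1.20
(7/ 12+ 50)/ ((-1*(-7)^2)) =-607/ 588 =-1.03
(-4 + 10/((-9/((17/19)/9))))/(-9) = 6326/13851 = 0.46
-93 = -93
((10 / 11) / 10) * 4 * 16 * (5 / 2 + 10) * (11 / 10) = 80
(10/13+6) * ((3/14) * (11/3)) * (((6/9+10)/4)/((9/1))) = 3872/2457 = 1.58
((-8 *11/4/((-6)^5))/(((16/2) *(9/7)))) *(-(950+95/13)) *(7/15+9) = -13607363/5458752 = -2.49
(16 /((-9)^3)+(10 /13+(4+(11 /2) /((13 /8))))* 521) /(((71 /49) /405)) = 9863588770 /8307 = 1187382.78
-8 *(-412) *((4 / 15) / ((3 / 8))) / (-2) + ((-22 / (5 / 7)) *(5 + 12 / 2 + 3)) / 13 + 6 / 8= -2818133 / 2340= -1204.33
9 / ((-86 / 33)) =-297 / 86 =-3.45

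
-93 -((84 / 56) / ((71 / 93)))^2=-1953093 / 20164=-96.86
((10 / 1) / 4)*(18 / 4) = 45 / 4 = 11.25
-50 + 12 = -38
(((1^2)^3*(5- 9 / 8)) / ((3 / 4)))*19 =589 / 6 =98.17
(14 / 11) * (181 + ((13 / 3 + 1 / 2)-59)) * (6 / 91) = 1522 / 143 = 10.64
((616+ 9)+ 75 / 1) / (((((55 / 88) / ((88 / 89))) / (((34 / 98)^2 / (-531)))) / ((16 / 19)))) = -65105920 / 307986903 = -0.21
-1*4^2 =-16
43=43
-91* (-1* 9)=819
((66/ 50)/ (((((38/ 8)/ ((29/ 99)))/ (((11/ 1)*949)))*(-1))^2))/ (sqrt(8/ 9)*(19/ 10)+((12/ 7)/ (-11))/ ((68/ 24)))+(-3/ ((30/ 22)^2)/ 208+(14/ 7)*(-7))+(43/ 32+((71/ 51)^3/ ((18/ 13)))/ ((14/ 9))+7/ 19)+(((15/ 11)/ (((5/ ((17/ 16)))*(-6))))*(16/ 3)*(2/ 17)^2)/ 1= 222169862292537500847626447/ 23698378573457468680800+114206385255610648*sqrt(2)/ 528375842055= 315051.66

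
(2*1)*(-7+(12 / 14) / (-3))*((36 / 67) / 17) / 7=-216 / 3283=-0.07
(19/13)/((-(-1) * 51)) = 19/663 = 0.03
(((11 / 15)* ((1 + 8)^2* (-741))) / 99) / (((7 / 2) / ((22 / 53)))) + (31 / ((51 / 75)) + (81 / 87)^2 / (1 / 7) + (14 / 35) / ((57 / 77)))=-160988788 / 302338659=-0.53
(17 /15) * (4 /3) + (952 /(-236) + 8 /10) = -4574 /2655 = -1.72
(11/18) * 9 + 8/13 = 159/26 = 6.12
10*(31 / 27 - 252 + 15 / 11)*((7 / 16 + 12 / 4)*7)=-60033.10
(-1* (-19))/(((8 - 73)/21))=-399/65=-6.14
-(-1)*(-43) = -43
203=203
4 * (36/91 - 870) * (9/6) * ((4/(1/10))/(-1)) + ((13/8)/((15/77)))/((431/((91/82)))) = 80546518535681/385934640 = 208705.08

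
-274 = -274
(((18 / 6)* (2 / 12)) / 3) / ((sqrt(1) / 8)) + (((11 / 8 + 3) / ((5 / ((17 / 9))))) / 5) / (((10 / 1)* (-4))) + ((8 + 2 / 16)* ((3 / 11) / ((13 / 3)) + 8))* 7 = 72848891 / 158400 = 459.90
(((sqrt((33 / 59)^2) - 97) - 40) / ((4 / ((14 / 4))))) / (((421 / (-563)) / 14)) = 111037675 / 49678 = 2235.15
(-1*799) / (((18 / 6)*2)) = -799 / 6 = -133.17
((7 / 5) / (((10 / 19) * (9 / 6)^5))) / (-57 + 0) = -112 / 18225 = -0.01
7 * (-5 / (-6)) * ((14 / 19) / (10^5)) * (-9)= -147 / 380000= -0.00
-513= -513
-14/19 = -0.74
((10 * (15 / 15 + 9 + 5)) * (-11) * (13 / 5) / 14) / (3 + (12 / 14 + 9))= -23.83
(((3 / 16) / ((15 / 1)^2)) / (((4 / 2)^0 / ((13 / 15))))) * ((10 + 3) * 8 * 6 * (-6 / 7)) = -338 / 875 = -0.39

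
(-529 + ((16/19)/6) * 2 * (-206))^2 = 1118835601/3249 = 344363.07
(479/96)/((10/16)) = 7.98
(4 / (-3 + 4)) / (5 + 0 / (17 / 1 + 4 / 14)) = 4 / 5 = 0.80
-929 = -929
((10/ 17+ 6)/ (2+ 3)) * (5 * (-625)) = -70000/ 17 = -4117.65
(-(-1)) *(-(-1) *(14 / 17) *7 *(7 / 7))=98 / 17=5.76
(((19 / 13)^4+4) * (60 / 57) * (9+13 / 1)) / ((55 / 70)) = 136956400 / 542659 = 252.38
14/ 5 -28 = -25.20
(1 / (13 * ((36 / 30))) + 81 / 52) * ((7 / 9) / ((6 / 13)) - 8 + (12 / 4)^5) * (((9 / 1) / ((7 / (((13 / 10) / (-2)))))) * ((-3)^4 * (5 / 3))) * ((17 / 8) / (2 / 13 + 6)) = -2143872159 / 143360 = -14954.47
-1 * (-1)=1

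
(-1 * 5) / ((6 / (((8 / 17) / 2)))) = -10 / 51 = -0.20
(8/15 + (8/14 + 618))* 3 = 65006/35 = 1857.31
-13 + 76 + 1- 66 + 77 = 75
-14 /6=-7 /3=-2.33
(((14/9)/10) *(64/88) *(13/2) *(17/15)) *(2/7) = 0.24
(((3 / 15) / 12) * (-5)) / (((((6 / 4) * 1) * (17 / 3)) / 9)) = -3 / 34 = -0.09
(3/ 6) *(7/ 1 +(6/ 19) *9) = 4.92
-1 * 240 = -240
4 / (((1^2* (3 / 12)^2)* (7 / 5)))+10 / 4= 675 / 14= 48.21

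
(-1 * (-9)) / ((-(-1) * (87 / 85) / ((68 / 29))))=17340 / 841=20.62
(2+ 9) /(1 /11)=121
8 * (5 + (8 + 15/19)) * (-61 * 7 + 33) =-825824/19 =-43464.42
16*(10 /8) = 20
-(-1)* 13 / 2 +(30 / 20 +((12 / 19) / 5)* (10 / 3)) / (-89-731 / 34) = 54441 / 8398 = 6.48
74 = 74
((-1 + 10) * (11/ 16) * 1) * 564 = 13959/ 4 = 3489.75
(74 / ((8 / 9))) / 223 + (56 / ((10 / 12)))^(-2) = 9404167 / 25175808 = 0.37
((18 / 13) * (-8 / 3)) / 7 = -48 / 91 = -0.53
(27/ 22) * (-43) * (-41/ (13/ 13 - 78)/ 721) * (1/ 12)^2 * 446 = -1179447/ 9770992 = -0.12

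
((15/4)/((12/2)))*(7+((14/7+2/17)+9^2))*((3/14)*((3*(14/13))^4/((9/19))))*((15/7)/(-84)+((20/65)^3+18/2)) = 26661678648255/1066724789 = 24993.96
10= 10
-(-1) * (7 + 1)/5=8/5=1.60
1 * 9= 9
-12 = -12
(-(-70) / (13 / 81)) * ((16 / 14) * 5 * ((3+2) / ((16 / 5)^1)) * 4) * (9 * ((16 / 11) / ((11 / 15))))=437400000 / 1573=278067.39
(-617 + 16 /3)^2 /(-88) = -3367225 /792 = -4251.55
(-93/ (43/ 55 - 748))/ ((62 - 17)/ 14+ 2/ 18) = 30690/ 819983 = 0.04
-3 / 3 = -1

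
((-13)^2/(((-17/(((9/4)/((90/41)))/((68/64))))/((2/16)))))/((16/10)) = -6929/9248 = -0.75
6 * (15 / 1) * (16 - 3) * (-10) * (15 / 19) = -175500 / 19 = -9236.84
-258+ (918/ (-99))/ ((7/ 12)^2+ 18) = -258.51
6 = 6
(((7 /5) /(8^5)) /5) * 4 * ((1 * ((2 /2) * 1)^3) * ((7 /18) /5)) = 49 /18432000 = 0.00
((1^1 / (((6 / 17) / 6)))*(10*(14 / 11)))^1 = 2380 / 11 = 216.36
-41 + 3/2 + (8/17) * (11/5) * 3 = -6187/170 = -36.39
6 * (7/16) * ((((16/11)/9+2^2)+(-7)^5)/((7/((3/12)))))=-1663481/1056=-1575.27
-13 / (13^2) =-1 / 13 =-0.08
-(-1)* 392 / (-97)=-392 / 97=-4.04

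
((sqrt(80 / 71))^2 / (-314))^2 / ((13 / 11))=17600 / 1615322917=0.00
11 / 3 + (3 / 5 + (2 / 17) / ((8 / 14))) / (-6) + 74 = 26361 / 340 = 77.53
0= 0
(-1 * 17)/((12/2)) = -17/6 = -2.83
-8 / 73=-0.11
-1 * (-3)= 3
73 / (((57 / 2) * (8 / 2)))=73 / 114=0.64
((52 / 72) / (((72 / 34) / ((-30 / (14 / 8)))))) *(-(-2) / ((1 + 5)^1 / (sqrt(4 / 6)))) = -1105 *sqrt(6) / 1701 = -1.59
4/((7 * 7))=4/49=0.08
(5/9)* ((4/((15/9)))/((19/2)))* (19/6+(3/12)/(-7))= 526/1197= 0.44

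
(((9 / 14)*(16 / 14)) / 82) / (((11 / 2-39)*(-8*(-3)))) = -3 / 269206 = -0.00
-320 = -320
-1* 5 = -5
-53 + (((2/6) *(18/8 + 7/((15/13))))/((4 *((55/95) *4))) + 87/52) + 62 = 4518853/411840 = 10.97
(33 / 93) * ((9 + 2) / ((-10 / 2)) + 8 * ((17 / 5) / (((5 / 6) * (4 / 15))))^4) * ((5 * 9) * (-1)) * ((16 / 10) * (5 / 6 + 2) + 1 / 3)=-1320080281179 / 38750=-34066587.90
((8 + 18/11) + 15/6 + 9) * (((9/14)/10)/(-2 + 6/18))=-2511/3080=-0.82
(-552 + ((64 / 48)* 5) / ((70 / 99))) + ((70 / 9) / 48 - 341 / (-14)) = -518.05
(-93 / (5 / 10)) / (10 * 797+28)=-0.02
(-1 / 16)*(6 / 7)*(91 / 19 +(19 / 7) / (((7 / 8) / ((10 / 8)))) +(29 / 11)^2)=-659745 / 788557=-0.84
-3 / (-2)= 3 / 2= 1.50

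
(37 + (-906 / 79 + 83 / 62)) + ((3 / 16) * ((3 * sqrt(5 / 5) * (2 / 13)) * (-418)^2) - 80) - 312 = 469761828 / 31837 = 14755.22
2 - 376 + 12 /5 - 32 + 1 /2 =-4031 /10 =-403.10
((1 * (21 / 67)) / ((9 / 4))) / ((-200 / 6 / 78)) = -546 / 1675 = -0.33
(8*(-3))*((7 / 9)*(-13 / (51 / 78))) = 371.14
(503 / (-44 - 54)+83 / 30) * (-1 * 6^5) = 4507488 / 245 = 18397.91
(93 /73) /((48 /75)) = 2325 /1168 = 1.99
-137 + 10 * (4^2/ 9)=-1073/ 9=-119.22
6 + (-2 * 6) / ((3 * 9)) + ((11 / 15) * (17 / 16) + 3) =6721 / 720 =9.33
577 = 577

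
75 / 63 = 25 / 21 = 1.19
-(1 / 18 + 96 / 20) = -437 / 90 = -4.86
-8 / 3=-2.67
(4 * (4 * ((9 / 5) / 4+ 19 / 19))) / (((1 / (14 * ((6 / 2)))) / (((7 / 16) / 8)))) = 4263 / 80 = 53.29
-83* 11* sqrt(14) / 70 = -913* sqrt(14) / 70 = -48.80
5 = 5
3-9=-6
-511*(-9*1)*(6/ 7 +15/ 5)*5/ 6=29565/ 2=14782.50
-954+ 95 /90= -17153 /18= -952.94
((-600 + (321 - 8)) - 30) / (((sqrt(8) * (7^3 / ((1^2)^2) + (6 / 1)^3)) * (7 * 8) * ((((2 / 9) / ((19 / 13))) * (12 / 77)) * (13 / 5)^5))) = -621121875 * sqrt(2) / 690735675136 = -0.00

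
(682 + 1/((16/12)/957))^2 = 31348801/16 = 1959300.06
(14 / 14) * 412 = 412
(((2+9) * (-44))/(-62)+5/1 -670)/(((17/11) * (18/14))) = -522907/1581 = -330.74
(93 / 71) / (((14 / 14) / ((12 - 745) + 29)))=-65472 / 71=-922.14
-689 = -689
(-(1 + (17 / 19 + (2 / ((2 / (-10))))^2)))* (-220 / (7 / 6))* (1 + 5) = 15333120 / 133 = 115286.62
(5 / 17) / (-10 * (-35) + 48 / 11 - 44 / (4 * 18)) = 990 / 1190731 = 0.00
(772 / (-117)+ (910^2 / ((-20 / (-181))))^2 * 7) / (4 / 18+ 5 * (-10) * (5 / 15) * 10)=-45998813487646703 / 19474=-2362062929426.25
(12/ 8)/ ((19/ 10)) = 15/ 19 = 0.79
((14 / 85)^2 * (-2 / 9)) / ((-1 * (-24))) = -49 / 195075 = -0.00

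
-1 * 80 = -80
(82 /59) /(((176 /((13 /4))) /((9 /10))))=4797 /207680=0.02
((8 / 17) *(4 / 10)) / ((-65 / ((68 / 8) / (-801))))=8 / 260325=0.00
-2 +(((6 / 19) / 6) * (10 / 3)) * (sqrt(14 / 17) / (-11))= -2 - 10 * sqrt(238) / 10659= -2.01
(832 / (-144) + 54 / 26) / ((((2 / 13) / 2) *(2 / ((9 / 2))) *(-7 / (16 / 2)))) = 866 / 7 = 123.71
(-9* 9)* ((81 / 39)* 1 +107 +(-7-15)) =-91692 / 13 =-7053.23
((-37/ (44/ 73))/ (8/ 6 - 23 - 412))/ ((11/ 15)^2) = 1823175/ 6926524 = 0.26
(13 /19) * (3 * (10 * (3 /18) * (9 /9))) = 65 /19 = 3.42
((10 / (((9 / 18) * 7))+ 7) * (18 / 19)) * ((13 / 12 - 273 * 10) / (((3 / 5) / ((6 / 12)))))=-11297715 / 532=-21236.31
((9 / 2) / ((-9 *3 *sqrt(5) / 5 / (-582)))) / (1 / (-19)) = -1843 *sqrt(5) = -4121.07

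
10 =10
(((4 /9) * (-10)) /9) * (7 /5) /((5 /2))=-112 /405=-0.28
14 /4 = 7 /2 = 3.50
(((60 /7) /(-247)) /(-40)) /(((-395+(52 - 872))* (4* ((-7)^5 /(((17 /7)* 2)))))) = 17 /329532496020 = 0.00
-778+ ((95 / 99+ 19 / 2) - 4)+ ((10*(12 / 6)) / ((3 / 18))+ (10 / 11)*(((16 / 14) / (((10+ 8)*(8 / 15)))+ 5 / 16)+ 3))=-3594845 / 5544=-648.42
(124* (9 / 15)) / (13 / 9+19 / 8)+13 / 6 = 21.65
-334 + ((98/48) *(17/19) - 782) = -508063/456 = -1114.17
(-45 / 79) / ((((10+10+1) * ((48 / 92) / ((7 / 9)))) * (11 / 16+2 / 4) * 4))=-115 / 13509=-0.01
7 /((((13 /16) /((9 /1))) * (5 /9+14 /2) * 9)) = 1.14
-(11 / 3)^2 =-13.44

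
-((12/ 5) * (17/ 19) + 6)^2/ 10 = -299538/ 45125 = -6.64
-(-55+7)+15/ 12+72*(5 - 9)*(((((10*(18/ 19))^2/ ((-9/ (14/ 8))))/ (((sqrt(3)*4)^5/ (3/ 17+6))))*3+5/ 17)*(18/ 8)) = -9611/ 68+1488375*sqrt(3)/ 196384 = -128.21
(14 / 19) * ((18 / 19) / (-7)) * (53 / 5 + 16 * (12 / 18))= -3828 / 1805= -2.12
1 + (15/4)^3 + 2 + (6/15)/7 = 124973/2240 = 55.79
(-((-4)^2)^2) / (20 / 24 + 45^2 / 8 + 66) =-6144 / 7679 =-0.80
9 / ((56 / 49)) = 63 / 8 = 7.88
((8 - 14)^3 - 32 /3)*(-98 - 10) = 24480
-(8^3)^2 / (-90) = 131072 / 45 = 2912.71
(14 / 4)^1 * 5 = 35 / 2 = 17.50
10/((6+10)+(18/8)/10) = 0.62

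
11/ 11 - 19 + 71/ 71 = -17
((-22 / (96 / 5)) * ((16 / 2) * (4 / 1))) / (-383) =0.10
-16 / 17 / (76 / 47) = -188 / 323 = -0.58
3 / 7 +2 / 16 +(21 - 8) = 759 / 56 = 13.55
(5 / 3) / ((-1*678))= -5 / 2034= -0.00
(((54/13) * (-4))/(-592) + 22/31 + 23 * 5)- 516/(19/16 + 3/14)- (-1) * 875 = 2915214593/4682054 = 622.64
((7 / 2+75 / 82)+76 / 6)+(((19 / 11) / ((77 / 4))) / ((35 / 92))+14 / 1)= 114192851 / 3646335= 31.32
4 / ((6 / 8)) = 16 / 3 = 5.33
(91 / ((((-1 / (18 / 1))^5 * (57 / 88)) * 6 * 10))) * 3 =-1260971712 / 95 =-13273386.44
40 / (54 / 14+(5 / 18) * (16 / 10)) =2520 / 271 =9.30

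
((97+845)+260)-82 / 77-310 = 890.94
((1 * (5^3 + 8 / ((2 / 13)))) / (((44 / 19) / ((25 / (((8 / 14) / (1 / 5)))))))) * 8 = 117705 / 22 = 5350.23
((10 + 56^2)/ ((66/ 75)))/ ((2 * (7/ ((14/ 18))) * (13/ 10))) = 1375/ 9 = 152.78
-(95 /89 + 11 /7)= -1644 /623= -2.64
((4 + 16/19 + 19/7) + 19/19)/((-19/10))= -11380/2527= -4.50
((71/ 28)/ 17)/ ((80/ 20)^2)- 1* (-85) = 647431/ 7616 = 85.01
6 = 6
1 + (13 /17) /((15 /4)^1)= 307 /255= 1.20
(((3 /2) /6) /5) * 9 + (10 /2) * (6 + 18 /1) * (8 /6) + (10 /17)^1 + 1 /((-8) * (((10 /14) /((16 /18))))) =492301 /3060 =160.88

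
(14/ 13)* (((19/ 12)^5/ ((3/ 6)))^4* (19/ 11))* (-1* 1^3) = -4999466469853612439716294933/ 17132114966249654452224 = -291818.41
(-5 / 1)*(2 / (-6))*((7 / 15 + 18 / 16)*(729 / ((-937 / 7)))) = -108297 / 7496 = -14.45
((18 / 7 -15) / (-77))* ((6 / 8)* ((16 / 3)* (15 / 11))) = 5220 / 5929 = 0.88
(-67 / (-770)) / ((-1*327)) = -0.00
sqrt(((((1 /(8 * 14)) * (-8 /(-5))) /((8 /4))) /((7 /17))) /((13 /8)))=sqrt(2210) /455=0.10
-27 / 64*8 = -27 / 8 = -3.38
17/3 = 5.67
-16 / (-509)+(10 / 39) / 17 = 0.05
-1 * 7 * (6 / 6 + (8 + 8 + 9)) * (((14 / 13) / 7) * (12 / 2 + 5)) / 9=-308 / 9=-34.22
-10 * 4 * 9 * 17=-6120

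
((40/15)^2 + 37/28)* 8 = 4250/63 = 67.46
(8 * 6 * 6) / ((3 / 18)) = 1728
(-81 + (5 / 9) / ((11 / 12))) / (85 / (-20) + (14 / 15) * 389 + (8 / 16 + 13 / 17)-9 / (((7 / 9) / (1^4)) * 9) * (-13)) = -6314140 / 29593531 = -0.21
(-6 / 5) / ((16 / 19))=-57 / 40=-1.42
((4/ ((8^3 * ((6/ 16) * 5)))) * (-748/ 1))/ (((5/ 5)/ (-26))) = 2431/ 30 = 81.03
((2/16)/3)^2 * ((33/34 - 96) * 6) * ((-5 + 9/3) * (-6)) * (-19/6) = 20463/544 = 37.62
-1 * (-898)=898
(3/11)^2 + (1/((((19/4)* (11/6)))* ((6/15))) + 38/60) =68611/68970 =0.99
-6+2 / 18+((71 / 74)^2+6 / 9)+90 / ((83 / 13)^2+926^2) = -30722795747359 / 7142253691572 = -4.30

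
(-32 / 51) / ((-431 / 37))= 1184 / 21981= 0.05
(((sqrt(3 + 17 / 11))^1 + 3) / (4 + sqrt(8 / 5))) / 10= 0.10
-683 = -683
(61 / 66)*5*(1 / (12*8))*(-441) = -14945 / 704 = -21.23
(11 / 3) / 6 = 11 / 18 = 0.61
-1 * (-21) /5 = 4.20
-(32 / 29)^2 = -1024 / 841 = -1.22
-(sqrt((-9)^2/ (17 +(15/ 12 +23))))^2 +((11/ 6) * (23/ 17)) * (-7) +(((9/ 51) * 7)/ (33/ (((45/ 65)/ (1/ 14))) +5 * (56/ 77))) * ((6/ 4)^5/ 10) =-5604196039/ 291989280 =-19.19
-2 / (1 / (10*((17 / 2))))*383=-65110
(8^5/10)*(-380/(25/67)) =-3337093.12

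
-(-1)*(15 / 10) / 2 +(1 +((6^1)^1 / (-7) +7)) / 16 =67 / 56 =1.20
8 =8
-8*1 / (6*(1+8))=-4 / 27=-0.15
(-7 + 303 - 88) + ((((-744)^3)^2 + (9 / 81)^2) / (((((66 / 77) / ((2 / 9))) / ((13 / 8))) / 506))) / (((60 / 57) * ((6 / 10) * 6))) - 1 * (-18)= 6009497330664812785875325 / 629856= 9541065466812752098.69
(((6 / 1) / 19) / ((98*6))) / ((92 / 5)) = 5 / 171304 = 0.00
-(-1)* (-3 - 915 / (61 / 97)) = -1458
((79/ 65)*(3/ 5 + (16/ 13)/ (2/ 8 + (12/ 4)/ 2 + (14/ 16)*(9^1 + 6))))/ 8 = 417199/ 4022200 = 0.10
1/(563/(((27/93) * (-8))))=-72/17453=-0.00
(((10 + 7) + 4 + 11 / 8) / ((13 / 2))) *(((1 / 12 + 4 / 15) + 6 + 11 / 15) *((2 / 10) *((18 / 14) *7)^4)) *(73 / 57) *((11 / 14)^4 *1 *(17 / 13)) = 40306213667907 / 1973660416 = 20422.06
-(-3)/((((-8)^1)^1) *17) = -3/136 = -0.02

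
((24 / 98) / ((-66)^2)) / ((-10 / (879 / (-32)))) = 293 / 1897280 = 0.00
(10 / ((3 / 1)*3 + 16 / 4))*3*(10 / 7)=300 / 91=3.30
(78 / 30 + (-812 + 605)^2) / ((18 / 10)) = 214258 / 9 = 23806.44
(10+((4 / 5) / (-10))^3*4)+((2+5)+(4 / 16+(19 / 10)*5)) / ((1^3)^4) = 26.75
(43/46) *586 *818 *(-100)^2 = 103059820000/23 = 4480861739.13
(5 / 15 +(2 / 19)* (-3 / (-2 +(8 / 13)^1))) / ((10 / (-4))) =-64 / 285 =-0.22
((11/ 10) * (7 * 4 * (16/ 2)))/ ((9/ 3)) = 1232/ 15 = 82.13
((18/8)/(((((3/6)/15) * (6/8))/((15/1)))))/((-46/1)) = -675/23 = -29.35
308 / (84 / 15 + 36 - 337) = -220 / 211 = -1.04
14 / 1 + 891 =905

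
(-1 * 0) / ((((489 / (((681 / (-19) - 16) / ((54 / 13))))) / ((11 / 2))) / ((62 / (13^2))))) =0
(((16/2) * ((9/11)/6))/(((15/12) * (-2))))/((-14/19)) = 228/385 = 0.59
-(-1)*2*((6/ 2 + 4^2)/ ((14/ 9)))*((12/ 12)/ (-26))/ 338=-171/ 61516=-0.00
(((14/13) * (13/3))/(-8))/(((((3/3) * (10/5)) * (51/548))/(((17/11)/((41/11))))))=-959/738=-1.30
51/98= 0.52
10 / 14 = 5 / 7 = 0.71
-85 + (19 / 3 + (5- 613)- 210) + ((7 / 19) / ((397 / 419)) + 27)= -19670888 / 22629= -869.28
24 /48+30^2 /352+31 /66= 931 /264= 3.53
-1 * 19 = -19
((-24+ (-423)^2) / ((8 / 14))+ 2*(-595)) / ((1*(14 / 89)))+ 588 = 15866729 / 8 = 1983341.12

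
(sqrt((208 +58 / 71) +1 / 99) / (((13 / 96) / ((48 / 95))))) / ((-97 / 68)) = -104448* sqrt(1146386945) / 93559895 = -37.80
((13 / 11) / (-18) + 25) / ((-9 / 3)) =-4937 / 594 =-8.31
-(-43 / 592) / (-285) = -43 / 168720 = -0.00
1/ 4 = 0.25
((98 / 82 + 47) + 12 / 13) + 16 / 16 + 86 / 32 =450327 / 8528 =52.81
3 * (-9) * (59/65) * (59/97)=-93987/6305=-14.91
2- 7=-5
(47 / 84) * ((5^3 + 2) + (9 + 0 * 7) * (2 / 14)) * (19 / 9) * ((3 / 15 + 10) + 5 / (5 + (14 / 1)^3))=4015985312 / 2597805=1545.91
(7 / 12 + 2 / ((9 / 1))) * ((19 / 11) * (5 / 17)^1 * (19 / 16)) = 52345 / 107712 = 0.49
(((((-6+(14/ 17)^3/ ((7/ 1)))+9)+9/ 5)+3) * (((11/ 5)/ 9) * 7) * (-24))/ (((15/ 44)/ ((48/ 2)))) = -41971519744/ 1842375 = -22781.20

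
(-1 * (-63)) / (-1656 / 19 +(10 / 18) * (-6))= -3591 / 5158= -0.70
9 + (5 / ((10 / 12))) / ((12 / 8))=13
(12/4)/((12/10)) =5/2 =2.50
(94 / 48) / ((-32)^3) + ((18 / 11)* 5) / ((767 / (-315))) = -22295743739 / 6635126784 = -3.36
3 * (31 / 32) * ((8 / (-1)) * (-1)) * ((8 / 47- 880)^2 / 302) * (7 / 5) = 139150265688 / 1667795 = 83433.67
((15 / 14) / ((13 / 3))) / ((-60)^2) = 1 / 14560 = 0.00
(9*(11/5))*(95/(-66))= -57/2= -28.50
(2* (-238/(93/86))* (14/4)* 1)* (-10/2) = 716380/93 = 7703.01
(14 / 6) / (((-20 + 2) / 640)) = -2240 / 27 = -82.96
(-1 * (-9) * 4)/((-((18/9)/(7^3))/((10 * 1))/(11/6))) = -113190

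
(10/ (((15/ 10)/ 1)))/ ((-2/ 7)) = -70/ 3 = -23.33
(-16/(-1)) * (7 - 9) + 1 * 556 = 524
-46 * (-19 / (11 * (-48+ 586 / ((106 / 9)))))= 46322 / 1023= 45.28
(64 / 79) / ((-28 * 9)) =-16 / 4977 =-0.00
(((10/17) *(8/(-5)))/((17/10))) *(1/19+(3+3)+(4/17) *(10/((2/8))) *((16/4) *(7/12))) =-4343200/280041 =-15.51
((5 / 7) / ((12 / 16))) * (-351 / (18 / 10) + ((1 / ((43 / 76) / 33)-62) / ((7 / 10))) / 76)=-22312000 / 120099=-185.78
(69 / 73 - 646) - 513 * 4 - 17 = -198126 / 73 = -2714.05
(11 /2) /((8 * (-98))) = -0.01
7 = 7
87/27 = 29/9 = 3.22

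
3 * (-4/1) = -12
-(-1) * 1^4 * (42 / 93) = 14 / 31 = 0.45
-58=-58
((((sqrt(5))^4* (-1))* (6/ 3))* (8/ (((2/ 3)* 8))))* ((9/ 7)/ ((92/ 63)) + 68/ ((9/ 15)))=-788075/ 92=-8566.03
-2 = -2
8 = 8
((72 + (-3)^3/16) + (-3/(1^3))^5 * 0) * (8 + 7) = 16875/16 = 1054.69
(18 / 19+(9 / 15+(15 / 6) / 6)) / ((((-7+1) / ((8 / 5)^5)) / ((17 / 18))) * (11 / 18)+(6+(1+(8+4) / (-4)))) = 155906048 / 288131295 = 0.54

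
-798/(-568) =399/284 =1.40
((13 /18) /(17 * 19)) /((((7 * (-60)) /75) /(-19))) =65 /8568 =0.01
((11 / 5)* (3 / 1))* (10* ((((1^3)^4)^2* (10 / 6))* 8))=880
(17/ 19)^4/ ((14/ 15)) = 1252815/ 1824494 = 0.69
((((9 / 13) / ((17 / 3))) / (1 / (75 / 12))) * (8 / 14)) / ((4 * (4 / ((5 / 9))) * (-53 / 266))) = -0.08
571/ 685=0.83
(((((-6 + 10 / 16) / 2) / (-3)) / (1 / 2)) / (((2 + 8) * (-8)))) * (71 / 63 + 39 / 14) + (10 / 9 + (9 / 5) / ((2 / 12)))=2860337 / 241920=11.82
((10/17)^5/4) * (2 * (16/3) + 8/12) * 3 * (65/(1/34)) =6500000/4913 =1323.02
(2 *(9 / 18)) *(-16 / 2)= -8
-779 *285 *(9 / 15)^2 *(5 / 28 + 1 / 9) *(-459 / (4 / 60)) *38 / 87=28268415099 / 406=69626638.17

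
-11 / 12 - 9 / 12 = -5 / 3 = -1.67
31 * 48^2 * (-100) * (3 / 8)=-2678400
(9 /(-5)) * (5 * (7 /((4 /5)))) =-78.75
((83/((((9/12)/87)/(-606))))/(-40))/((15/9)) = 2187963/25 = 87518.52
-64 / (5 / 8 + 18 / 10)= -2560 / 97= -26.39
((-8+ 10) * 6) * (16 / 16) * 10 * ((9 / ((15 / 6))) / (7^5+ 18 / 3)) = 432 / 16813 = 0.03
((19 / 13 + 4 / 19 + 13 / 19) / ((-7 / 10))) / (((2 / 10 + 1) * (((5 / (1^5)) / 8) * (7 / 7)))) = -7760 / 1729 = -4.49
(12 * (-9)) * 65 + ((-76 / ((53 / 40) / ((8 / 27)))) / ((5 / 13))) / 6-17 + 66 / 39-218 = -405210857 / 55809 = -7260.67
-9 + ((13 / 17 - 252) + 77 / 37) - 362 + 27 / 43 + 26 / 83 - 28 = -1452929230 / 2244901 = -647.21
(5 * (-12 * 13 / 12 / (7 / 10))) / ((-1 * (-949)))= -50 / 511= -0.10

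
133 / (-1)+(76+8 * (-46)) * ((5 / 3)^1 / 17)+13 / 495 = -1359874 / 8415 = -161.60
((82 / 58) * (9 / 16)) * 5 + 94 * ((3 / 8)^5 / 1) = 2220489 / 475136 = 4.67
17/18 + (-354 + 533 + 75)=4589/18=254.94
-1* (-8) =8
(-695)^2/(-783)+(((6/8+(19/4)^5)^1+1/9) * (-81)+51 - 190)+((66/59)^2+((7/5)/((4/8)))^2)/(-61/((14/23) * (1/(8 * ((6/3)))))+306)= -62321400996010058297/316852583500800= -196688.95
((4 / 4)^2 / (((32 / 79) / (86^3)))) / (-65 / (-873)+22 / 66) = 5483359269 / 1424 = 3850673.64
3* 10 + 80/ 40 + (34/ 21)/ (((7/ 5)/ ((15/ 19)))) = 30642/ 931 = 32.91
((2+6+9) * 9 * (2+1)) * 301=138159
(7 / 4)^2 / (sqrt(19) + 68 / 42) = -17493 / 57784 + 21609 * sqrt(19) / 115568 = 0.51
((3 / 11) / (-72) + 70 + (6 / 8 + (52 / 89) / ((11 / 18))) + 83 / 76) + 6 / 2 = 33836437 / 446424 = 75.79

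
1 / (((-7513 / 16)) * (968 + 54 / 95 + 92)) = -760 / 378482401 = -0.00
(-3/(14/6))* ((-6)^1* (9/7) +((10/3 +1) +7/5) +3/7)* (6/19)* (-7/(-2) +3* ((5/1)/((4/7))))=24939/1330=18.75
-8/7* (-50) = 400/7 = 57.14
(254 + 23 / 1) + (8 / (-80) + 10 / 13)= 36097 / 130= 277.67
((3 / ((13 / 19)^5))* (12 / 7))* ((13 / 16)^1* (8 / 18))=2476099 / 199927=12.39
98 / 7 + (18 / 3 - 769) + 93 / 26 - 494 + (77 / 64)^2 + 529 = -37751531 / 53248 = -708.98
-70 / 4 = -35 / 2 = -17.50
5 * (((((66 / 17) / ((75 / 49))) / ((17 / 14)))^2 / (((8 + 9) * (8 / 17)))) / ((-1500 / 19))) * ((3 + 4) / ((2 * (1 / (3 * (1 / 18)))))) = -1893325357 / 93961125000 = -0.02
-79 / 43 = -1.84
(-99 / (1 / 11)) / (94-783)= 1089 / 689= 1.58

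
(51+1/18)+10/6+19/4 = 57.47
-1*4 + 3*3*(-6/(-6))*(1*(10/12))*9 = 127/2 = 63.50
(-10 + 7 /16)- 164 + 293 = 1911 /16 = 119.44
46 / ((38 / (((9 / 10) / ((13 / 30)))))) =621 / 247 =2.51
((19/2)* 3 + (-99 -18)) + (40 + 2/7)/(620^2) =-119067759/1345400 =-88.50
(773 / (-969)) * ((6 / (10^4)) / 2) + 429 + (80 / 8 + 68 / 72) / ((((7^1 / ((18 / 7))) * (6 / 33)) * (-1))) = 64398087123 / 158270000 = 406.89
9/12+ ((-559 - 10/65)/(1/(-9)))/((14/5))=654483/364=1798.03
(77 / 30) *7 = 539 / 30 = 17.97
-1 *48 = -48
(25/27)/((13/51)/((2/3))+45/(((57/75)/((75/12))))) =32300/12922713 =0.00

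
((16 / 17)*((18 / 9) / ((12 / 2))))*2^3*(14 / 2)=896 / 51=17.57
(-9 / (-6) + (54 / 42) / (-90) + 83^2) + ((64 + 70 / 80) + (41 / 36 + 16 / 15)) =17533067 / 2520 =6957.57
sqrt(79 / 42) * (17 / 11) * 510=1445 * sqrt(3318) / 77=1080.97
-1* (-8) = 8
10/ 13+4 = 62/ 13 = 4.77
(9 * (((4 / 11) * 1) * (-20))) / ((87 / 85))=-20400 / 319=-63.95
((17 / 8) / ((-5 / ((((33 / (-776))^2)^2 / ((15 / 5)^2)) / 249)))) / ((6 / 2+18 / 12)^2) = -248897 / 8126223102812160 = -0.00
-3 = -3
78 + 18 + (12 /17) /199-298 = -683354 /3383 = -202.00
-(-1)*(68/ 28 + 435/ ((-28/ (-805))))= 350243/ 28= 12508.68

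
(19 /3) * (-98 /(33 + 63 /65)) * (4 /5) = -12103 /828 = -14.62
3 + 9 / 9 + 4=8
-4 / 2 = -2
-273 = -273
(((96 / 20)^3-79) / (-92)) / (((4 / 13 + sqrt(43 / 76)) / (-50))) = -7803224 / 695865 + 667381 * sqrt(817) / 695865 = 16.20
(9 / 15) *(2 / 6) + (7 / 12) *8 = 73 / 15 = 4.87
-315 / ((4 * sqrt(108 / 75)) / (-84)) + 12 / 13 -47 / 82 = 2938349 / 533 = 5512.85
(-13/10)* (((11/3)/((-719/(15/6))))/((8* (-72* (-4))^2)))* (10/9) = 715/25763069952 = 0.00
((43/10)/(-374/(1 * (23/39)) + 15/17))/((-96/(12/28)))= 16813/554662080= 0.00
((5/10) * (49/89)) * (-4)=-98/89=-1.10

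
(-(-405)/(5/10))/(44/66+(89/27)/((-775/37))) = 16949250/10657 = 1590.43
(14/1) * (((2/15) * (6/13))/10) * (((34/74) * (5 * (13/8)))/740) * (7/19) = 833/5202200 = 0.00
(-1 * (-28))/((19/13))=364/19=19.16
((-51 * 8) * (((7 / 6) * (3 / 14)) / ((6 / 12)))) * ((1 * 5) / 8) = -255 / 2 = -127.50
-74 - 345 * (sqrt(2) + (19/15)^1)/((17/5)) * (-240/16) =31517/17 + 25875 * sqrt(2)/17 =4006.46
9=9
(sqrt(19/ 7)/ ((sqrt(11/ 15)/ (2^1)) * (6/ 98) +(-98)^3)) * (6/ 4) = -9684865680 * sqrt(133)/ 42538151129089247 - 21 * sqrt(21945)/ 42538151129089247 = -0.00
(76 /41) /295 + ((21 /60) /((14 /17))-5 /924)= 9518911 /22351560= 0.43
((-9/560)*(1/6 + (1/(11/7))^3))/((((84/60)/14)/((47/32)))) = -477849/4770304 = -0.10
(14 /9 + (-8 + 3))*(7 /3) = -217 /27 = -8.04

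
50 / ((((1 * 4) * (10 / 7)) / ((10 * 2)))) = 175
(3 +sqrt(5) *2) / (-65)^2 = 3 / 4225 +2 *sqrt(5) / 4225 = 0.00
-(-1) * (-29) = -29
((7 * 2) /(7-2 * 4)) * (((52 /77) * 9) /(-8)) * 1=117 /11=10.64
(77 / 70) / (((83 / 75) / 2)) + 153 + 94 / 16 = 106813 / 664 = 160.86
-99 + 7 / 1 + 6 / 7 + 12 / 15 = -3162 / 35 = -90.34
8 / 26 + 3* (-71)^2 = 196603 / 13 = 15123.31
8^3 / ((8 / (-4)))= -256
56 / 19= 2.95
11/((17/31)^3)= 327701/4913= 66.70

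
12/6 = 2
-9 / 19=-0.47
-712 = -712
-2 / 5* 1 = -2 / 5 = -0.40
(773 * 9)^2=48399849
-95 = -95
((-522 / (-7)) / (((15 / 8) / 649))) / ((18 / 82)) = 12346576 / 105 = 117586.44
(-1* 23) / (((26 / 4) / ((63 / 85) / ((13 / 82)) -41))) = 1846394 / 14365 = 128.53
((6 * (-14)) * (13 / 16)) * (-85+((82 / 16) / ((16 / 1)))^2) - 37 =377306975 / 65536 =5757.25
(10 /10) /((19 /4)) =4 /19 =0.21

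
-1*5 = -5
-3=-3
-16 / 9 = -1.78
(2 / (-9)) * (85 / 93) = -170 / 837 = -0.20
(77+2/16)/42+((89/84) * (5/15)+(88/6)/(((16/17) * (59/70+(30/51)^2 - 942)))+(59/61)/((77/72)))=13204861103747/4291015894704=3.08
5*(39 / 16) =195 / 16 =12.19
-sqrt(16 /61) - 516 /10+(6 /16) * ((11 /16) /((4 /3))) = -131601 /2560 - 4 * sqrt(61) /61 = -51.92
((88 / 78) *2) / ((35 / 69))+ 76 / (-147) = 37564 / 9555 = 3.93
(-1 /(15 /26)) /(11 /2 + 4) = -0.18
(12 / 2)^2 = 36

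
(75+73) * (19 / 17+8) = 22940 / 17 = 1349.41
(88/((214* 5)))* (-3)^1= -132/535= -0.25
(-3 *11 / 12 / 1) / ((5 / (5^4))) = -1375 / 4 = -343.75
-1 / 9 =-0.11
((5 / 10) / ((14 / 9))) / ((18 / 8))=0.14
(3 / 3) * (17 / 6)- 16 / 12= 3 / 2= 1.50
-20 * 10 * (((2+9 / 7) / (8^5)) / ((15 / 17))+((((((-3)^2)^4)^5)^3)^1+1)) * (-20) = 154571637957439714994900076215098187097542607578295800768274441775 / 21504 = 7188041199657724841652719000000000000000000000000000000000000.00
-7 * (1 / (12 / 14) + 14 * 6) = -3577 / 6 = -596.17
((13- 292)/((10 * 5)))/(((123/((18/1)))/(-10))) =8.17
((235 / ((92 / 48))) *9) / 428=6345 / 2461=2.58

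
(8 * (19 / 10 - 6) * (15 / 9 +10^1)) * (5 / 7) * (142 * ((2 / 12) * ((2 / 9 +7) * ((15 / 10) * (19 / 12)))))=-17975425 / 162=-110959.41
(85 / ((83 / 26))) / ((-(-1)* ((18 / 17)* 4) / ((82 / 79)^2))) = 31577585 / 4662027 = 6.77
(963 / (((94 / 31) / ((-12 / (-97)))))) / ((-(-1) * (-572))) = -89559 / 1303874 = -0.07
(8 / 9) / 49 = 8 / 441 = 0.02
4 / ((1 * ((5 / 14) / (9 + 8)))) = 952 / 5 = 190.40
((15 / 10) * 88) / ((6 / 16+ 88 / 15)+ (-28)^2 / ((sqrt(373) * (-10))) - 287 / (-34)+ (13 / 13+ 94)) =43067566080 * sqrt(373) / 18648816544261+ 22474073524320 / 18648816544261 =1.25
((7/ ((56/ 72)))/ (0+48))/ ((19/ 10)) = 15/ 152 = 0.10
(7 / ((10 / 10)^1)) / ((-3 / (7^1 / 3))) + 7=14 / 9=1.56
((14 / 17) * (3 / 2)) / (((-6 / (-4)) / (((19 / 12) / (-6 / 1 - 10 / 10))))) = -19 / 102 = -0.19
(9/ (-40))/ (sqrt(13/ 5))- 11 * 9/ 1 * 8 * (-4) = 3168- 9 * sqrt(65)/ 520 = 3167.86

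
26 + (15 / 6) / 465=4837 / 186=26.01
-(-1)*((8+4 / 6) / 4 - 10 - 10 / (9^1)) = -161 / 18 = -8.94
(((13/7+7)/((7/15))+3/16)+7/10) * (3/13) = 233637/50960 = 4.58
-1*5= -5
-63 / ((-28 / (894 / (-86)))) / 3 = -1341 / 172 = -7.80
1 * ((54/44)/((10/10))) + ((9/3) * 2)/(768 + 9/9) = 20895/16918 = 1.24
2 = 2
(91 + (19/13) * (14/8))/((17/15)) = 72975/884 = 82.55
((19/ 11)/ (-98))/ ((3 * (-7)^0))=-19/ 3234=-0.01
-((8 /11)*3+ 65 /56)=-2059 /616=-3.34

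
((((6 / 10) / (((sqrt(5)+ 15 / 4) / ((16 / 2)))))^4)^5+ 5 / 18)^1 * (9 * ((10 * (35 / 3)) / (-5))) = -109420294834498776385082053501723626561751103469220403202747851 / 98903426612416144384697064981423318386077880859375+ 3262282898060623204965258941025443266320298132281109455568896 * sqrt(5) / 6593561774161076292313137665428221225738525390625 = -60.87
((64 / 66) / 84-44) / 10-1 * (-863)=2975053 / 3465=858.60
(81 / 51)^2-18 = -4473 / 289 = -15.48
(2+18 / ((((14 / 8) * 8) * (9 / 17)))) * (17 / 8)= 527 / 56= 9.41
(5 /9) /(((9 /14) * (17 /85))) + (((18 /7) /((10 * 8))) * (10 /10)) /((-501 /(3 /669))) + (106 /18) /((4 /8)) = 13597433677 /844625880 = 16.10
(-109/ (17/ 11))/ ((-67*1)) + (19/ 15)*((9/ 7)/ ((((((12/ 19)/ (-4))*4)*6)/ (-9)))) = 1569257/ 318920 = 4.92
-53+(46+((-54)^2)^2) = 8503049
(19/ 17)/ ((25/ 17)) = 19/ 25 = 0.76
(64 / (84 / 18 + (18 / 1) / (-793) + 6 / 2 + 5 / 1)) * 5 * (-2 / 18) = -793 / 282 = -2.81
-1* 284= -284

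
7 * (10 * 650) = 45500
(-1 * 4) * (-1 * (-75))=-300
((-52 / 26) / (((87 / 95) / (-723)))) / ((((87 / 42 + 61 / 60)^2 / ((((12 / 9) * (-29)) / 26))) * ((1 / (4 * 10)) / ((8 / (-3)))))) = 574389760000 / 21868717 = 26265.36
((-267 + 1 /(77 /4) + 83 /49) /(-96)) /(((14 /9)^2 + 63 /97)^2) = 735500974869 /2507571266200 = 0.29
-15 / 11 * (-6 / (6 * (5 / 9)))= 27 / 11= 2.45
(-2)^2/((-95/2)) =-8/95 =-0.08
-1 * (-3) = 3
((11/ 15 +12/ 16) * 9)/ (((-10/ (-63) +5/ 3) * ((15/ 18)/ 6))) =151389/ 2875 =52.66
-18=-18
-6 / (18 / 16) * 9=-48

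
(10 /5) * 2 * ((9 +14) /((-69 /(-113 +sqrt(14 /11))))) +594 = 2234 /3 - 4 * sqrt(154) /33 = 743.16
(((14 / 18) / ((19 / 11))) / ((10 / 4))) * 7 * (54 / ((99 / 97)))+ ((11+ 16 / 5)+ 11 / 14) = 325961 / 3990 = 81.69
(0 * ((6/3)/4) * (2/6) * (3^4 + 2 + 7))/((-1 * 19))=0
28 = 28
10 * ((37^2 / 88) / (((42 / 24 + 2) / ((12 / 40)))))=1369 / 110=12.45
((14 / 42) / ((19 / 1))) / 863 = 1 / 49191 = 0.00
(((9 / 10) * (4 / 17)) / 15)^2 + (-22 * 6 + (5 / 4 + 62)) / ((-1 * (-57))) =-49663667 / 41182500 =-1.21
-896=-896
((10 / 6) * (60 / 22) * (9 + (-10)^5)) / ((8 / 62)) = -77493025 / 22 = -3522410.23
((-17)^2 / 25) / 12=289 / 300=0.96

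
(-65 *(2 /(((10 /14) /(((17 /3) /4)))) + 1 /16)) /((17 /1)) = -12571 /816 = -15.41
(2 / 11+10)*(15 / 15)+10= 222 / 11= 20.18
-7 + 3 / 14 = -95 / 14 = -6.79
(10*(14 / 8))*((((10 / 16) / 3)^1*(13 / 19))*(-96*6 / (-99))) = 9100 / 627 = 14.51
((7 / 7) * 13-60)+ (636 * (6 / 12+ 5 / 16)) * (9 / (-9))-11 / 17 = -38379 / 68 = -564.40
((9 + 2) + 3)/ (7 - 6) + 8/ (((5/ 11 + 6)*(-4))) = 972/ 71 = 13.69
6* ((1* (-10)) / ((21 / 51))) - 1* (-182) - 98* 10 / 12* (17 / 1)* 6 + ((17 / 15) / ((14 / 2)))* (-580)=-176140 / 21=-8387.62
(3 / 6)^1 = 1 / 2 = 0.50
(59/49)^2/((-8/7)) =-3481/2744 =-1.27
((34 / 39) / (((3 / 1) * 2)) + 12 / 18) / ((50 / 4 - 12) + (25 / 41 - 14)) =-7790 / 123669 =-0.06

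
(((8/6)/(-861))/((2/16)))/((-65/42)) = 64/7995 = 0.01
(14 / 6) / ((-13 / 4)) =-28 / 39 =-0.72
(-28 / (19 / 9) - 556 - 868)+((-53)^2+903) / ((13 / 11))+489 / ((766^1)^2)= 246909392607 / 144928732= 1703.66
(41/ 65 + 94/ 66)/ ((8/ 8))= 4408/ 2145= 2.06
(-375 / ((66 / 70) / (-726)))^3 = 24074982421875000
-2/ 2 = -1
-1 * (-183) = 183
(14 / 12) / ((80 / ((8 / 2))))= 7 / 120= 0.06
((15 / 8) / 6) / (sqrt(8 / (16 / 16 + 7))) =5 / 16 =0.31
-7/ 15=-0.47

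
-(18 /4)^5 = -59049 /32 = -1845.28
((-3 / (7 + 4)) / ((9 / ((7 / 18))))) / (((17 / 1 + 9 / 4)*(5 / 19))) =-38 / 16335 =-0.00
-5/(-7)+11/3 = 92/21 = 4.38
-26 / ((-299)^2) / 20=-1 / 68770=-0.00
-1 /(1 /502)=-502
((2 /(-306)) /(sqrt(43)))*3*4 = -0.01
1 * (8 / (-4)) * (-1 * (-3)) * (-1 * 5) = 30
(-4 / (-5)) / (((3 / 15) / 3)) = 12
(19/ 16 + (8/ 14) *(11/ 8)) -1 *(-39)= 4589/ 112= 40.97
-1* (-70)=70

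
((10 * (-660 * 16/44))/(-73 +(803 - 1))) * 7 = -5600/243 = -23.05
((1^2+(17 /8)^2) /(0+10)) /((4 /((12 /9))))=353 /1920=0.18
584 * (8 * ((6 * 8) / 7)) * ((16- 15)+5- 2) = 897024 / 7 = 128146.29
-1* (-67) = 67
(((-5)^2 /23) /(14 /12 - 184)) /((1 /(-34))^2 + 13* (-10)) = 57800 /1263896483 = 0.00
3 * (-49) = -147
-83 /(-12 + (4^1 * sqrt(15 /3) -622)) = 83 * sqrt(5) /100469 + 26311 /200938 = 0.13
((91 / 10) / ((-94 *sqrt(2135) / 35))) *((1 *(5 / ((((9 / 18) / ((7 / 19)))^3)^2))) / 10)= -85648472 *sqrt(2135) / 674402704135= -0.01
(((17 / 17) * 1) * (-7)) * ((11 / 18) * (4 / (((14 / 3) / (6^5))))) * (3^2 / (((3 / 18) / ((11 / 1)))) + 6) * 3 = -51321600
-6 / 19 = -0.32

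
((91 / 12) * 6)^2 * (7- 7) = 0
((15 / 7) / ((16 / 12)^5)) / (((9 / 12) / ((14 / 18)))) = 135 / 256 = 0.53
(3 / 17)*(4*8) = 96 / 17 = 5.65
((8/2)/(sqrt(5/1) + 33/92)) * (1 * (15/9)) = -20240/41231 + 169280 * sqrt(5)/123693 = 2.57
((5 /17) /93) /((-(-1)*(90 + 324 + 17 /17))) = 1 /131223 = 0.00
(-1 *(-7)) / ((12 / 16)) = 28 / 3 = 9.33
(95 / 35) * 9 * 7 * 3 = 513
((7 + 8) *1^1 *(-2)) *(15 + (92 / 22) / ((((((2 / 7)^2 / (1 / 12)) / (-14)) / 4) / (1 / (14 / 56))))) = 310610 / 11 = 28237.27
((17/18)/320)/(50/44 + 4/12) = 187/93120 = 0.00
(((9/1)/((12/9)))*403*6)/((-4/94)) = -1534221/4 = -383555.25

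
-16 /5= -3.20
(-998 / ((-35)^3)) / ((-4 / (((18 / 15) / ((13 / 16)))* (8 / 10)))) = -95808 / 13934375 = -0.01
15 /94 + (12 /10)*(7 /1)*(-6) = -23613 /470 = -50.24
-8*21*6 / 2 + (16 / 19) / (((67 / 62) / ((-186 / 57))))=-12251752 / 24187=-506.54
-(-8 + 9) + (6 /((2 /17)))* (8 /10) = 199 /5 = 39.80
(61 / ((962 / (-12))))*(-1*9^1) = 3294 / 481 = 6.85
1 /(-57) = -1 /57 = -0.02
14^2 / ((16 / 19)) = 931 / 4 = 232.75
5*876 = 4380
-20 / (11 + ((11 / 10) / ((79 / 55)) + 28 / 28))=-3160 / 2017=-1.57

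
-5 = -5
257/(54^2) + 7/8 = 5617/5832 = 0.96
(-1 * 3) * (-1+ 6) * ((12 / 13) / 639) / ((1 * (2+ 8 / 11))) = -22 / 2769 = -0.01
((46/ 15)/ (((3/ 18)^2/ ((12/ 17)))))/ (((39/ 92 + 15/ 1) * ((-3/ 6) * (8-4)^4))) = -1587/ 40205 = -0.04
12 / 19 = 0.63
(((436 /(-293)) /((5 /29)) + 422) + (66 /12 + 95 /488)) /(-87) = -299597203 /62198040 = -4.82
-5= -5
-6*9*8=-432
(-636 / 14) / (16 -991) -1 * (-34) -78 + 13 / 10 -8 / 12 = -591319 / 13650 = -43.32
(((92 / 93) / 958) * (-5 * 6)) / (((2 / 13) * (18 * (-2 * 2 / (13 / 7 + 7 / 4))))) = 150995 / 14967792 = 0.01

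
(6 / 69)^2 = 4 / 529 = 0.01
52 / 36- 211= -209.56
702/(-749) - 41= -31411/749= -41.94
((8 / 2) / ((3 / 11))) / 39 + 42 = 4958 / 117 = 42.38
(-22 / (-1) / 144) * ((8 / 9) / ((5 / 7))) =77 / 405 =0.19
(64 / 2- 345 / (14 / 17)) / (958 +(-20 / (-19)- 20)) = -102923 / 249788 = -0.41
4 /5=0.80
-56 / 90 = -28 / 45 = -0.62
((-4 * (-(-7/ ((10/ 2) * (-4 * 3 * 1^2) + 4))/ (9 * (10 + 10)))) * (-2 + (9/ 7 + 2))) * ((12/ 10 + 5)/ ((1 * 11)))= 31/ 15400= 0.00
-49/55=-0.89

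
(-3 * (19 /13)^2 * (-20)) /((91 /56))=78.87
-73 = -73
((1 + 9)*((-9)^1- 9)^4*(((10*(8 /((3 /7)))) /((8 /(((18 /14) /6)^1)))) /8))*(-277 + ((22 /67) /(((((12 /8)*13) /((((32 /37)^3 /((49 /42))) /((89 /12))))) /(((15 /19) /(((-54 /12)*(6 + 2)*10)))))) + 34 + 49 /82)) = -159040242.06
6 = 6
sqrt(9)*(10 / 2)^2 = 75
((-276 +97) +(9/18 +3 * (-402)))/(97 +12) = -2769/218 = -12.70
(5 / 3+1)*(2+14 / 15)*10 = 704 / 9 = 78.22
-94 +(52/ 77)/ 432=-781691/ 8316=-94.00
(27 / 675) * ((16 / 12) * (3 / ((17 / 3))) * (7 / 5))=84 / 2125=0.04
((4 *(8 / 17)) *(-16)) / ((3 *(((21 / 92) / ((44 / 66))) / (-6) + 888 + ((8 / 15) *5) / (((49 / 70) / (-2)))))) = -1318912 / 115653431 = -0.01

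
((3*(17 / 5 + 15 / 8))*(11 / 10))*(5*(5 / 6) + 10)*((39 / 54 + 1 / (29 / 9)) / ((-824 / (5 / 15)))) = -0.10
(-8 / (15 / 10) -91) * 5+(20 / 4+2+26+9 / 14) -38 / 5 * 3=-98873 / 210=-470.82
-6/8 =-3/4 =-0.75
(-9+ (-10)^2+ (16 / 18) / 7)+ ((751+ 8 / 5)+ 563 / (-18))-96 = 451363 / 630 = 716.45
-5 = -5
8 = 8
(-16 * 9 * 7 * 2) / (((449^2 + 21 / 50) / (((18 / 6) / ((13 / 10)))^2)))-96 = -163629791904 / 1703531999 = -96.05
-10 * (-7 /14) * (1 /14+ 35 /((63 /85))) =29795 /126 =236.47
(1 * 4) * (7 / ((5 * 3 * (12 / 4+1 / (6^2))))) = 336 / 545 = 0.62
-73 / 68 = -1.07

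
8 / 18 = 0.44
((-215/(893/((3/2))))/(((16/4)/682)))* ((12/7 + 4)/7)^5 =-5630592000000/252250397357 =-22.32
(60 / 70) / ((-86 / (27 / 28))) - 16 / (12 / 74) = -2494931 / 25284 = -98.68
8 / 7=1.14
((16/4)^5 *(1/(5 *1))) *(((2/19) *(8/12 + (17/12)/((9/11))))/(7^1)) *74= 1401856/2565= 546.53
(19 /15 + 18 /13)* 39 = 517 /5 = 103.40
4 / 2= 2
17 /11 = 1.55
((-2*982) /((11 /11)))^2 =3857296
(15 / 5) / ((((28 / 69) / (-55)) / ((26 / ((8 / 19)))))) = -2812095 / 112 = -25107.99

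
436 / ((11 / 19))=8284 / 11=753.09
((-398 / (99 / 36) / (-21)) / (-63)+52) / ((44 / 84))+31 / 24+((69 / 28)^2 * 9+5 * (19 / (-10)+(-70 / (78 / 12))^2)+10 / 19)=1990085478001 / 2741474736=725.92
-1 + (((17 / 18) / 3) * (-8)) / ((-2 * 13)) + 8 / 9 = -5 / 351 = -0.01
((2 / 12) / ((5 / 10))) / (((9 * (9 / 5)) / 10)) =0.21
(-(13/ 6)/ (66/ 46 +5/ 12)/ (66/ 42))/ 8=-0.09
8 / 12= 2 / 3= 0.67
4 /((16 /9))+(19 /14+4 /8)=115 /28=4.11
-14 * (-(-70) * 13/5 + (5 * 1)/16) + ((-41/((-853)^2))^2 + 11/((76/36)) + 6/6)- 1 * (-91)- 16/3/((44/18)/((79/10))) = -10942619148285550591/4425908203525160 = -2472.40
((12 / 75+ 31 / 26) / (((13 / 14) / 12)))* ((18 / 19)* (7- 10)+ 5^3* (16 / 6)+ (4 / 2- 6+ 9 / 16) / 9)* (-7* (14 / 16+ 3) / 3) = -401975167993 / 7706400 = -52161.21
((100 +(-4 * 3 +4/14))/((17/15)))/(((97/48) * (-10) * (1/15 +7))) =-333720/611779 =-0.55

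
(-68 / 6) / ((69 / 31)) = -1054 / 207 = -5.09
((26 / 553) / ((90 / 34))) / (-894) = -221 / 11123595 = -0.00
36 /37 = 0.97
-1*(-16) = 16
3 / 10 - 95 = -947 / 10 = -94.70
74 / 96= 37 / 48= 0.77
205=205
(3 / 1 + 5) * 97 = 776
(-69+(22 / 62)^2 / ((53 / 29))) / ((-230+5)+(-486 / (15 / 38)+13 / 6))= 105326040 / 2221748393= 0.05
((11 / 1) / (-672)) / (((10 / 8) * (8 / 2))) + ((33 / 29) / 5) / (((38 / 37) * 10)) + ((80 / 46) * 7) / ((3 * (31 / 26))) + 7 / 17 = 430193574383 / 112201672800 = 3.83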